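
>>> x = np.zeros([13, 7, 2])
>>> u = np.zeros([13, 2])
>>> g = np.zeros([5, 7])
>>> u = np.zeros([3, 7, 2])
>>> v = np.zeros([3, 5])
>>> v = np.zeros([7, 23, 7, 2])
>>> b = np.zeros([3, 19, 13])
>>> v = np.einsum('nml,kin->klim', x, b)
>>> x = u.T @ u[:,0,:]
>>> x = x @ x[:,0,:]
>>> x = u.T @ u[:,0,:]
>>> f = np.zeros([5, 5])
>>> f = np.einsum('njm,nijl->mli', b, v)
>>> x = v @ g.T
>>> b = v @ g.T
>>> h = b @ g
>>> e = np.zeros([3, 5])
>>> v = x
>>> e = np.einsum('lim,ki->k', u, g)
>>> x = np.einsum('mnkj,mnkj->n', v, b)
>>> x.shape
(2,)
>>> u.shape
(3, 7, 2)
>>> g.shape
(5, 7)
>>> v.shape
(3, 2, 19, 5)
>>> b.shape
(3, 2, 19, 5)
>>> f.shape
(13, 7, 2)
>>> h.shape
(3, 2, 19, 7)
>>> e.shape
(5,)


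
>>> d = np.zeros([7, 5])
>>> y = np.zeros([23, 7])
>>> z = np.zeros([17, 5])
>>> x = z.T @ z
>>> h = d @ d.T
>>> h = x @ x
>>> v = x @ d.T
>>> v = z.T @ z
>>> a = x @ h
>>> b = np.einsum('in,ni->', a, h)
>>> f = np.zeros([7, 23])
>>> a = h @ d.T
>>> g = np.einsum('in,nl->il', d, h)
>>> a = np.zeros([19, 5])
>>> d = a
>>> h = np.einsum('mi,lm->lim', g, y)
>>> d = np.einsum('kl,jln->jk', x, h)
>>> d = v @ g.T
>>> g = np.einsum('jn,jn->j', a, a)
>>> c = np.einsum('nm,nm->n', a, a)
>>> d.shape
(5, 7)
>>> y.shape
(23, 7)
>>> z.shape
(17, 5)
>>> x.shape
(5, 5)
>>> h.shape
(23, 5, 7)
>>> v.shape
(5, 5)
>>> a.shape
(19, 5)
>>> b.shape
()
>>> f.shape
(7, 23)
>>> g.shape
(19,)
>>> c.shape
(19,)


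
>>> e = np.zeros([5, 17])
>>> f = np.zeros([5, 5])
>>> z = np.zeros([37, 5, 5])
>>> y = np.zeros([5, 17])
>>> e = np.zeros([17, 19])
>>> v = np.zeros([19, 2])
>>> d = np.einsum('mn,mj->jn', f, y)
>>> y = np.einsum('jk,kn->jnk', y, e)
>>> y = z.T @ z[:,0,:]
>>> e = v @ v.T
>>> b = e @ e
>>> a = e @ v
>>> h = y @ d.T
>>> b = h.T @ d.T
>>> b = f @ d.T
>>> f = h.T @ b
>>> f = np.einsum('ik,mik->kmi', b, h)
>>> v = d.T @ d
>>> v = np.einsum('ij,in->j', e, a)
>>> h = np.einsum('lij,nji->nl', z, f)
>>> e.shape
(19, 19)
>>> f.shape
(17, 5, 5)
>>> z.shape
(37, 5, 5)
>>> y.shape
(5, 5, 5)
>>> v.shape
(19,)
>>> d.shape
(17, 5)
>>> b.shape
(5, 17)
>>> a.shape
(19, 2)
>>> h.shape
(17, 37)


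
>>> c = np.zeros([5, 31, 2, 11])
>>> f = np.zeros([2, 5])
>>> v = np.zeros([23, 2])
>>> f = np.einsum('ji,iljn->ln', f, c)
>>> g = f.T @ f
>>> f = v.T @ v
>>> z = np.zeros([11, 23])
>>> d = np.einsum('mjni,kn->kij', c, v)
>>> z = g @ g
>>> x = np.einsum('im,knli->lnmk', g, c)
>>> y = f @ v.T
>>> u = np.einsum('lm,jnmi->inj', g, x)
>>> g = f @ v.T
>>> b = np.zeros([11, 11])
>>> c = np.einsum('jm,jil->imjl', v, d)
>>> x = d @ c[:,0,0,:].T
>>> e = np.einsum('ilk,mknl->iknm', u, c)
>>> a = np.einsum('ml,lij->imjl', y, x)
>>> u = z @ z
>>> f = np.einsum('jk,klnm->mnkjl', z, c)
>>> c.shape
(11, 2, 23, 31)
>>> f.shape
(31, 23, 11, 11, 2)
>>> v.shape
(23, 2)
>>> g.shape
(2, 23)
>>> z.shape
(11, 11)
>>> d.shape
(23, 11, 31)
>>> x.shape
(23, 11, 11)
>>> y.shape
(2, 23)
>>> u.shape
(11, 11)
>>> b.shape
(11, 11)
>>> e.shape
(5, 2, 23, 11)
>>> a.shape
(11, 2, 11, 23)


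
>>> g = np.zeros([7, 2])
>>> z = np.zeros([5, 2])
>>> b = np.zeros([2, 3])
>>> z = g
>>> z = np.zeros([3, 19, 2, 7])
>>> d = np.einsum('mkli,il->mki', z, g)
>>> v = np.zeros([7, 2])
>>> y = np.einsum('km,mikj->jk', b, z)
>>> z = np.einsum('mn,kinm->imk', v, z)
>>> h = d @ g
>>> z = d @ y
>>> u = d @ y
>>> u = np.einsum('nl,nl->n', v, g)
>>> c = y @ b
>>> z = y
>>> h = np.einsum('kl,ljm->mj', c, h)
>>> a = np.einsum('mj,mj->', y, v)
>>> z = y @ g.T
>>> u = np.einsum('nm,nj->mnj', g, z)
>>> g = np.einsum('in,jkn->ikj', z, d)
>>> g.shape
(7, 19, 3)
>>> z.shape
(7, 7)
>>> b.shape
(2, 3)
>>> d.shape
(3, 19, 7)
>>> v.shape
(7, 2)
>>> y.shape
(7, 2)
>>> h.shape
(2, 19)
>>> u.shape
(2, 7, 7)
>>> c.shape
(7, 3)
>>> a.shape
()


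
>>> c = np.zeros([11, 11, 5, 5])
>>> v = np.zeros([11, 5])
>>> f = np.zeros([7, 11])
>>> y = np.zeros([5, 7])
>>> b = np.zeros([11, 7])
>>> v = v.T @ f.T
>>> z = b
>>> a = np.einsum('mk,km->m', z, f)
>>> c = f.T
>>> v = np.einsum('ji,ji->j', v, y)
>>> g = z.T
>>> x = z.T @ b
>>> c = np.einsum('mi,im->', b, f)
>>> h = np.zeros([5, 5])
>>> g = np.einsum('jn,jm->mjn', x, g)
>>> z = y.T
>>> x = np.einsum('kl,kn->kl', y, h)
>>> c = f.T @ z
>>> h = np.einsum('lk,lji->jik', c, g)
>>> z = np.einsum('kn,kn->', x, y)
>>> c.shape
(11, 5)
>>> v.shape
(5,)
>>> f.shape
(7, 11)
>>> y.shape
(5, 7)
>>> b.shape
(11, 7)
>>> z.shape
()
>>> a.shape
(11,)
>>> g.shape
(11, 7, 7)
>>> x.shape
(5, 7)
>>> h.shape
(7, 7, 5)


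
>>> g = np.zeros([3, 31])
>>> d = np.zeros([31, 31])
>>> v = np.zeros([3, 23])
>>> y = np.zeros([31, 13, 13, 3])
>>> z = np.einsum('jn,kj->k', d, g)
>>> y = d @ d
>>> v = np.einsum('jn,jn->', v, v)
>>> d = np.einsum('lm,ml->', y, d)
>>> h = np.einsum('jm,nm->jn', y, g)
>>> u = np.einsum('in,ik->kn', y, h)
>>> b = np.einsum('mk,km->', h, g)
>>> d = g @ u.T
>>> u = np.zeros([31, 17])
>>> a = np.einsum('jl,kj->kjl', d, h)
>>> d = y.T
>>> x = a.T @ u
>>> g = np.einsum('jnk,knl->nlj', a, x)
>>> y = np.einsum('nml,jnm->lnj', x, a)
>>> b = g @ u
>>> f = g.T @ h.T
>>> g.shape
(3, 17, 31)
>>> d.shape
(31, 31)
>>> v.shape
()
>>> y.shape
(17, 3, 31)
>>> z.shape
(3,)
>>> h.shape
(31, 3)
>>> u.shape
(31, 17)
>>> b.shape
(3, 17, 17)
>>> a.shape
(31, 3, 3)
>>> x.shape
(3, 3, 17)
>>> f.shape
(31, 17, 31)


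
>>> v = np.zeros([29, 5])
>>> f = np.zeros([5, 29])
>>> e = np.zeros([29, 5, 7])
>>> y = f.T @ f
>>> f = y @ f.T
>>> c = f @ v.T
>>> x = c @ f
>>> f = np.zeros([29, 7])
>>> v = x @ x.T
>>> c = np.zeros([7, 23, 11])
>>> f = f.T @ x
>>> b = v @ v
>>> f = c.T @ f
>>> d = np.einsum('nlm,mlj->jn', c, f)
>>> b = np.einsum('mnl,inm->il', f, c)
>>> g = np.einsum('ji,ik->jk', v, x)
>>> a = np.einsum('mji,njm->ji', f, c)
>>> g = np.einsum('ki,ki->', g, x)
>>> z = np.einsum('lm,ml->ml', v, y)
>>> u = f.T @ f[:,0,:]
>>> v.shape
(29, 29)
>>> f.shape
(11, 23, 5)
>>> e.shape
(29, 5, 7)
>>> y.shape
(29, 29)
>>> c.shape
(7, 23, 11)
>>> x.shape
(29, 5)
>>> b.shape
(7, 5)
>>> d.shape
(5, 7)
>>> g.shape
()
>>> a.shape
(23, 5)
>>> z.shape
(29, 29)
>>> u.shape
(5, 23, 5)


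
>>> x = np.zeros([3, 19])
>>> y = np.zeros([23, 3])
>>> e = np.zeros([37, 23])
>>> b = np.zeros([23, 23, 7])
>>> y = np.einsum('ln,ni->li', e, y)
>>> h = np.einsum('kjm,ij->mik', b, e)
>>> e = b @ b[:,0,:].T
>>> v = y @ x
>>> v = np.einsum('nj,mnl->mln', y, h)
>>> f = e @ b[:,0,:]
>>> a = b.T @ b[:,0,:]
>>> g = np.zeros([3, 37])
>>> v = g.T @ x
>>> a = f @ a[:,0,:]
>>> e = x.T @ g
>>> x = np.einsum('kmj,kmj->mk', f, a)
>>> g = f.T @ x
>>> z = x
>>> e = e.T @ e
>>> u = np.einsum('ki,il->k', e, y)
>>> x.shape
(23, 23)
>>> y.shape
(37, 3)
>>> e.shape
(37, 37)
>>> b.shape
(23, 23, 7)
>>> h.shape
(7, 37, 23)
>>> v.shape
(37, 19)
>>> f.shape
(23, 23, 7)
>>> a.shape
(23, 23, 7)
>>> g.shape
(7, 23, 23)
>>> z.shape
(23, 23)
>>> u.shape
(37,)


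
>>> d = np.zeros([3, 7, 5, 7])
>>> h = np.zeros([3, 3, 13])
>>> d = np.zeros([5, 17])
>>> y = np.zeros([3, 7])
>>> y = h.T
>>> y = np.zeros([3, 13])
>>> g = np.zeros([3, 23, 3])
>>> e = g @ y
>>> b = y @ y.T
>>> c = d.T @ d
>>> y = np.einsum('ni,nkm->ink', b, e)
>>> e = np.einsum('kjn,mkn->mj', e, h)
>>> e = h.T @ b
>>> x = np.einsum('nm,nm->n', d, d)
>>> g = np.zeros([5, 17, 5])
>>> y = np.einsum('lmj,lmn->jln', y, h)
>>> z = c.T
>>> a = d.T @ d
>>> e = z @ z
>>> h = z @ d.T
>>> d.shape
(5, 17)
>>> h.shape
(17, 5)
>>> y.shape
(23, 3, 13)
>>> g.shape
(5, 17, 5)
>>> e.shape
(17, 17)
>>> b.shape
(3, 3)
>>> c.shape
(17, 17)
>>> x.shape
(5,)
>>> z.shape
(17, 17)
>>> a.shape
(17, 17)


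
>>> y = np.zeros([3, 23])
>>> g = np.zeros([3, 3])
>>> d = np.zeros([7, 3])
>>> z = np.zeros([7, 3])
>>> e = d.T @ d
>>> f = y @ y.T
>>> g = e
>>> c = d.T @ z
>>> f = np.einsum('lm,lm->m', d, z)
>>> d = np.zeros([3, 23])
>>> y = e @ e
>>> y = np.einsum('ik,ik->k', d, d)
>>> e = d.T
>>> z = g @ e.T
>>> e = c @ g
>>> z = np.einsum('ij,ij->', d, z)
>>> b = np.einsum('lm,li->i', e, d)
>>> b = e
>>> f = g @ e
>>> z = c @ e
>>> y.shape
(23,)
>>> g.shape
(3, 3)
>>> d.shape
(3, 23)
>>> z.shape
(3, 3)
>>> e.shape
(3, 3)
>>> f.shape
(3, 3)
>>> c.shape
(3, 3)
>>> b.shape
(3, 3)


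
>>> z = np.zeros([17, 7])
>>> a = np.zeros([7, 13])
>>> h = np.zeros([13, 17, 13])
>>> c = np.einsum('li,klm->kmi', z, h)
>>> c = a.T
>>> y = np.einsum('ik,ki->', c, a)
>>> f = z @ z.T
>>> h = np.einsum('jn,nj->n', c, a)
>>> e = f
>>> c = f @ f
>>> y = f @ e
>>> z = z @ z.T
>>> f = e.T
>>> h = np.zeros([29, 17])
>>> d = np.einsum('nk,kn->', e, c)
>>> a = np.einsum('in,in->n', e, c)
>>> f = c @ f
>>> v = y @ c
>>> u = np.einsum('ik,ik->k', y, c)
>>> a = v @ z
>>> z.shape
(17, 17)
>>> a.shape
(17, 17)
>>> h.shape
(29, 17)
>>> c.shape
(17, 17)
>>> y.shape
(17, 17)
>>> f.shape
(17, 17)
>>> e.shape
(17, 17)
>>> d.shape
()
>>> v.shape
(17, 17)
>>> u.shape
(17,)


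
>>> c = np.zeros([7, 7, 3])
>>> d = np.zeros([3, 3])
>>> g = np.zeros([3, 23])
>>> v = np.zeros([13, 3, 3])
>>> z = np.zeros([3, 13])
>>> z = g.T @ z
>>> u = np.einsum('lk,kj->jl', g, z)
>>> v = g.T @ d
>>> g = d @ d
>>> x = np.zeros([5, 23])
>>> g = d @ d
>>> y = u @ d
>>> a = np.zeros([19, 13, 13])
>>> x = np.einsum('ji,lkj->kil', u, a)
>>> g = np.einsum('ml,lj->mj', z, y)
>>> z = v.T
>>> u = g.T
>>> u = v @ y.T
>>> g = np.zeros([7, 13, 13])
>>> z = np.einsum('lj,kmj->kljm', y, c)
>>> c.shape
(7, 7, 3)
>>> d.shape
(3, 3)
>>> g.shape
(7, 13, 13)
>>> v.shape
(23, 3)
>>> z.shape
(7, 13, 3, 7)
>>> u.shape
(23, 13)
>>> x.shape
(13, 3, 19)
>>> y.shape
(13, 3)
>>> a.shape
(19, 13, 13)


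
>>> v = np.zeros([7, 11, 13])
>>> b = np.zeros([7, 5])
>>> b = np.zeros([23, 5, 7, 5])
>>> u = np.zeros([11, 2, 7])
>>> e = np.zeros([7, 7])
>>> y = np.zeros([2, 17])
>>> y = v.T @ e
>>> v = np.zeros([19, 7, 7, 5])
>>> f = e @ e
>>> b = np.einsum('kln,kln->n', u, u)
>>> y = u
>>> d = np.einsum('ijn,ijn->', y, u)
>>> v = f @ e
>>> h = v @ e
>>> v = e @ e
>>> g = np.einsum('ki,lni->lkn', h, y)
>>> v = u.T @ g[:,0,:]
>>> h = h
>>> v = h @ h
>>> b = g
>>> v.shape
(7, 7)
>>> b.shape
(11, 7, 2)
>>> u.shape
(11, 2, 7)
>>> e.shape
(7, 7)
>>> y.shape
(11, 2, 7)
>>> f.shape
(7, 7)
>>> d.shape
()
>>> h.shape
(7, 7)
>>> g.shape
(11, 7, 2)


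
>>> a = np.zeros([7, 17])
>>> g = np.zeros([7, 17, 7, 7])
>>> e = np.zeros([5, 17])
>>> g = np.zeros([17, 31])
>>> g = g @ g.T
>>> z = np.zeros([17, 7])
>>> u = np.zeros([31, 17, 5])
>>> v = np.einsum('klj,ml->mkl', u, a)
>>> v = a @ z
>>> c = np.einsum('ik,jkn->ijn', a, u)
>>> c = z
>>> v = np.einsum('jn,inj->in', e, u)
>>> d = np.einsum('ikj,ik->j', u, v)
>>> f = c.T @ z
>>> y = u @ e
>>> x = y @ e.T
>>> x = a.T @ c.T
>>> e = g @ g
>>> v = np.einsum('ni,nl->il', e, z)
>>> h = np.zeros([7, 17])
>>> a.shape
(7, 17)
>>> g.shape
(17, 17)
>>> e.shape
(17, 17)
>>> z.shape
(17, 7)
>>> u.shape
(31, 17, 5)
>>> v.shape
(17, 7)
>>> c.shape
(17, 7)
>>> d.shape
(5,)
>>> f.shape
(7, 7)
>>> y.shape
(31, 17, 17)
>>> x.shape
(17, 17)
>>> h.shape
(7, 17)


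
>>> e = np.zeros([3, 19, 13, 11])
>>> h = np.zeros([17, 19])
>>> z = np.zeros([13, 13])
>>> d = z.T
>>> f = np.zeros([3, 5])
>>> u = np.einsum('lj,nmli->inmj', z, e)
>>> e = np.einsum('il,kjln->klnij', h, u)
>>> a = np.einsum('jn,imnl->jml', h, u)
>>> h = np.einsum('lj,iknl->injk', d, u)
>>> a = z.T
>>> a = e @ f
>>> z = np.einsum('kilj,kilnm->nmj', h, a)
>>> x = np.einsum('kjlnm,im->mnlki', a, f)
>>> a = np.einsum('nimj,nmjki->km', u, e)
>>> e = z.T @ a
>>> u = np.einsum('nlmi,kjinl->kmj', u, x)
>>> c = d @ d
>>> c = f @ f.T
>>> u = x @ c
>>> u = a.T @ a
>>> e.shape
(3, 5, 19)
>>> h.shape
(11, 19, 13, 3)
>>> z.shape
(17, 5, 3)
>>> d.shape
(13, 13)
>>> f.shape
(3, 5)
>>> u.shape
(19, 19)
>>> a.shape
(17, 19)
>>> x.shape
(5, 17, 13, 11, 3)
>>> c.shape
(3, 3)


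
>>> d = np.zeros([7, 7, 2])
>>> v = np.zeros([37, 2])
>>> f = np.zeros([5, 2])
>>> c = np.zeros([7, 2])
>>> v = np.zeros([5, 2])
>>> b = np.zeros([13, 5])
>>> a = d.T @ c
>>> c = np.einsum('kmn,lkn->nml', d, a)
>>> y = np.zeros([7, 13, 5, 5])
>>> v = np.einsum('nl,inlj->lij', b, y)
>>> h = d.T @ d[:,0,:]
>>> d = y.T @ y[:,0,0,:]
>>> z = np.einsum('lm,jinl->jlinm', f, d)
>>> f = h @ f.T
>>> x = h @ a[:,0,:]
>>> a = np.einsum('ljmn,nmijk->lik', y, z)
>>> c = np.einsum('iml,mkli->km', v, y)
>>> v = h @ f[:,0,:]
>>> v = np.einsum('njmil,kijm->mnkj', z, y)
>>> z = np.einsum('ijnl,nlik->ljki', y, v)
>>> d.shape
(5, 5, 13, 5)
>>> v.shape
(5, 5, 7, 5)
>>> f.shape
(2, 7, 5)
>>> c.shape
(13, 7)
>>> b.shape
(13, 5)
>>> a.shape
(7, 5, 2)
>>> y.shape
(7, 13, 5, 5)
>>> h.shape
(2, 7, 2)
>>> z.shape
(5, 13, 5, 7)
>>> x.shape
(2, 7, 2)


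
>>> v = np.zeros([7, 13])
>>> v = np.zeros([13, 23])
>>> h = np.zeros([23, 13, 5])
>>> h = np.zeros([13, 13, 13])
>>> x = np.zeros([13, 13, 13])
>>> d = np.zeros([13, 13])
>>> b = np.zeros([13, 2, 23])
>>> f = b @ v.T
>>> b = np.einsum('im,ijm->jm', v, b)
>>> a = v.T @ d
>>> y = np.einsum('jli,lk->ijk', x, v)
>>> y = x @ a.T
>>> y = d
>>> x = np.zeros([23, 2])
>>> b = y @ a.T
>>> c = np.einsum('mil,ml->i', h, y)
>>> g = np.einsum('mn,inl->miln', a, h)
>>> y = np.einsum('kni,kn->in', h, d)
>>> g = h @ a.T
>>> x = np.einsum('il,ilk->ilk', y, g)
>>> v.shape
(13, 23)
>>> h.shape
(13, 13, 13)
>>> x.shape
(13, 13, 23)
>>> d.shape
(13, 13)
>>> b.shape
(13, 23)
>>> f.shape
(13, 2, 13)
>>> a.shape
(23, 13)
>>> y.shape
(13, 13)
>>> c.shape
(13,)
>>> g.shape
(13, 13, 23)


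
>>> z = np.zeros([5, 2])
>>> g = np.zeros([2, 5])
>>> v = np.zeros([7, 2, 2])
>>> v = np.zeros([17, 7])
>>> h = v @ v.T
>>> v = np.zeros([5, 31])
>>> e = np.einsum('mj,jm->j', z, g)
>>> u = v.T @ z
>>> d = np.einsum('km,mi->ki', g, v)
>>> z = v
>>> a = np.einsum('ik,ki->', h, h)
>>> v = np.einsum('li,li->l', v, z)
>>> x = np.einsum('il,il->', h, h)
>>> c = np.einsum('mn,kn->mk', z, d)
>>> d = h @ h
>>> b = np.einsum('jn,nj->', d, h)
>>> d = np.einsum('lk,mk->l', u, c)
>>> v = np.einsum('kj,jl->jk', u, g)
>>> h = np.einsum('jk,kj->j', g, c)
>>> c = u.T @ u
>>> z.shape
(5, 31)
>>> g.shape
(2, 5)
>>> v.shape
(2, 31)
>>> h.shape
(2,)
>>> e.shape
(2,)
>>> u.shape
(31, 2)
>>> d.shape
(31,)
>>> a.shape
()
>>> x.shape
()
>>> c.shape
(2, 2)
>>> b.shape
()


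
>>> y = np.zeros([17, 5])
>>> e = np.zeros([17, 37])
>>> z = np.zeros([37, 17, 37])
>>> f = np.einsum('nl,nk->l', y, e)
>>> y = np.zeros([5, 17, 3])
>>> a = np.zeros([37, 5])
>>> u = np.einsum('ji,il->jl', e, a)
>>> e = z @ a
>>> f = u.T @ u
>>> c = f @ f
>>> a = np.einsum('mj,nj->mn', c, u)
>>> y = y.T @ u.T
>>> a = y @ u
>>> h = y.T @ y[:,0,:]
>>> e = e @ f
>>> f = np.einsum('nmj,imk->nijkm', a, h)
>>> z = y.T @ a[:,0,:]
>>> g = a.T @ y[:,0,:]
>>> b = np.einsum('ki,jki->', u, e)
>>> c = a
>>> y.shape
(3, 17, 17)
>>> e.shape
(37, 17, 5)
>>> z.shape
(17, 17, 5)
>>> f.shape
(3, 17, 5, 17, 17)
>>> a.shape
(3, 17, 5)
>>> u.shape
(17, 5)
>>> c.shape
(3, 17, 5)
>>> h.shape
(17, 17, 17)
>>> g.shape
(5, 17, 17)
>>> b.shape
()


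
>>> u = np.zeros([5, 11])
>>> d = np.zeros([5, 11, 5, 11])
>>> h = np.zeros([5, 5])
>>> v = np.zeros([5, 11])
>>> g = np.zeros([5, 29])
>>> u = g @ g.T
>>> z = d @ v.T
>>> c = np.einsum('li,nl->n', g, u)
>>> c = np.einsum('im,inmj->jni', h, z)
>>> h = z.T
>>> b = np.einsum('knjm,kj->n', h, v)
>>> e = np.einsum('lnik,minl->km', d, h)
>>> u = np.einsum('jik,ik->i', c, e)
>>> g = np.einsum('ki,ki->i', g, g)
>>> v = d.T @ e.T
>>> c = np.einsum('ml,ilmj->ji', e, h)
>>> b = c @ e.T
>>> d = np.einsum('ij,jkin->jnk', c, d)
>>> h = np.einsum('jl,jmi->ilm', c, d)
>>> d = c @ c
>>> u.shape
(11,)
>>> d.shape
(5, 5)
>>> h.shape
(11, 5, 11)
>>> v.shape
(11, 5, 11, 11)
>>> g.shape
(29,)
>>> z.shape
(5, 11, 5, 5)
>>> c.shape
(5, 5)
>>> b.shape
(5, 11)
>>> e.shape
(11, 5)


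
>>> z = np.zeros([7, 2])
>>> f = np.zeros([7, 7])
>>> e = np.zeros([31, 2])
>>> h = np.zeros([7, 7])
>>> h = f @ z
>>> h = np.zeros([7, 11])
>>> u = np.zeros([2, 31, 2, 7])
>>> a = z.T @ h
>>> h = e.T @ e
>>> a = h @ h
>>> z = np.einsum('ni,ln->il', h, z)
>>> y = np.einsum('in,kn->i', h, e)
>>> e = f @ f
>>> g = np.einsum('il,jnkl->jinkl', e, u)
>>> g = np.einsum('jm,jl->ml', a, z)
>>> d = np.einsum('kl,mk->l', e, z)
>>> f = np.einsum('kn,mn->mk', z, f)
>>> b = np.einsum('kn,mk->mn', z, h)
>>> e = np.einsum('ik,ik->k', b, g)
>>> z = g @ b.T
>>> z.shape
(2, 2)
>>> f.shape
(7, 2)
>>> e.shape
(7,)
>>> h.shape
(2, 2)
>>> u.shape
(2, 31, 2, 7)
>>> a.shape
(2, 2)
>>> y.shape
(2,)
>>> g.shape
(2, 7)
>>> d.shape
(7,)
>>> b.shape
(2, 7)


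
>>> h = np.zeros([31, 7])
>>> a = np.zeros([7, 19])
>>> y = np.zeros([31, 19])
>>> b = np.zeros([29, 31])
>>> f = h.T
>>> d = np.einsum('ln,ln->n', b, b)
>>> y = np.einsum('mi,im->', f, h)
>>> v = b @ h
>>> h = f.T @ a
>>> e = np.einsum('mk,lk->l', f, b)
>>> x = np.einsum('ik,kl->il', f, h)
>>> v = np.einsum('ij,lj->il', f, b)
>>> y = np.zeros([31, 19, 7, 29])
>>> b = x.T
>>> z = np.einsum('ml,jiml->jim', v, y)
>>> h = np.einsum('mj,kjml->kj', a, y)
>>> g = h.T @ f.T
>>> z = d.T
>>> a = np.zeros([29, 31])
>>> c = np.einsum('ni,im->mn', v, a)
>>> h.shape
(31, 19)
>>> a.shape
(29, 31)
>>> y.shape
(31, 19, 7, 29)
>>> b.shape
(19, 7)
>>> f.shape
(7, 31)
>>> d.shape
(31,)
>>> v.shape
(7, 29)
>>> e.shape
(29,)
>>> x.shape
(7, 19)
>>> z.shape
(31,)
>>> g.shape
(19, 7)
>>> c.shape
(31, 7)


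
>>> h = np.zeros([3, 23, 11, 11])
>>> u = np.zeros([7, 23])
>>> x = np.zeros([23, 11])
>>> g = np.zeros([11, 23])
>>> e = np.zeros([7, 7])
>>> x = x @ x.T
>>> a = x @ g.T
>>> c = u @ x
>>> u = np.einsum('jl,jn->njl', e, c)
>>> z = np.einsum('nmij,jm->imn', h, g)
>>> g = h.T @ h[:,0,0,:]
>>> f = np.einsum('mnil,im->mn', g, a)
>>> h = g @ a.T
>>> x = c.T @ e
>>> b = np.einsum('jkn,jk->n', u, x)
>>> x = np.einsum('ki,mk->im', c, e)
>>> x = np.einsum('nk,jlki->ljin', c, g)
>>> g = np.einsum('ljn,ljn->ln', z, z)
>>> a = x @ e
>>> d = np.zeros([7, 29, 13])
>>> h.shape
(11, 11, 23, 23)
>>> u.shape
(23, 7, 7)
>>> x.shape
(11, 11, 11, 7)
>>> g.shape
(11, 3)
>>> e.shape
(7, 7)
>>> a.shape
(11, 11, 11, 7)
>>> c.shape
(7, 23)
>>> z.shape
(11, 23, 3)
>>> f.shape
(11, 11)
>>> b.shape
(7,)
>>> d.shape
(7, 29, 13)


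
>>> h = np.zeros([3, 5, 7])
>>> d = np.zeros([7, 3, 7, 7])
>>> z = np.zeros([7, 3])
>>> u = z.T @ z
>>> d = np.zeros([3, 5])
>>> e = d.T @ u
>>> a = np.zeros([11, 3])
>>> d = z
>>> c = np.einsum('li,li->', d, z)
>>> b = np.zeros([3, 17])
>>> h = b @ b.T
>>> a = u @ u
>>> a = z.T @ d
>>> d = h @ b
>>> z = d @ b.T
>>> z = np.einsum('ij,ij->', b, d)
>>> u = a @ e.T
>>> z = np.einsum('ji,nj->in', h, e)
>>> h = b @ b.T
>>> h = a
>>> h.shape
(3, 3)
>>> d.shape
(3, 17)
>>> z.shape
(3, 5)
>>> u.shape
(3, 5)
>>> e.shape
(5, 3)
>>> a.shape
(3, 3)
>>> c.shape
()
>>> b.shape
(3, 17)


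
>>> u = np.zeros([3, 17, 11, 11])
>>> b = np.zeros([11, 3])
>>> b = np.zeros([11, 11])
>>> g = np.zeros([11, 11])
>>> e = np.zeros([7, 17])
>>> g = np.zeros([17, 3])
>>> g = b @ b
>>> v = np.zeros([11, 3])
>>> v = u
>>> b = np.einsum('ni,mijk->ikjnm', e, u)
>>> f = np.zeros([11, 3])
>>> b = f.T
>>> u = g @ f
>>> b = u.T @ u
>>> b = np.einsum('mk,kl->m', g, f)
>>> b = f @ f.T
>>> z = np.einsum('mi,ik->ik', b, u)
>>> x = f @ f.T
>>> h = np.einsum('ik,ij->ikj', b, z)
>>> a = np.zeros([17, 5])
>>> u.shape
(11, 3)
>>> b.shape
(11, 11)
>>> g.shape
(11, 11)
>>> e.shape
(7, 17)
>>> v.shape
(3, 17, 11, 11)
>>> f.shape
(11, 3)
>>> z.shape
(11, 3)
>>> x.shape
(11, 11)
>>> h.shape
(11, 11, 3)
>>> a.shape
(17, 5)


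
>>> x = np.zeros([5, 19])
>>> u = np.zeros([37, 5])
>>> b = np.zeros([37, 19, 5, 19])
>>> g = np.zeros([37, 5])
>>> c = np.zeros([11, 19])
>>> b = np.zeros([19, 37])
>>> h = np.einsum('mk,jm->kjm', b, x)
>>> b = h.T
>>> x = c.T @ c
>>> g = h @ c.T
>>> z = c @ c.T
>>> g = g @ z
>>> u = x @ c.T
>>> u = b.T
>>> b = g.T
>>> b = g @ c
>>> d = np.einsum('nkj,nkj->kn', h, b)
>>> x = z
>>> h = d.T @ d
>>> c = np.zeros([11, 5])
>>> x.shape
(11, 11)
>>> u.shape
(37, 5, 19)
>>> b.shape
(37, 5, 19)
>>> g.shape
(37, 5, 11)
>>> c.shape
(11, 5)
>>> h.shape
(37, 37)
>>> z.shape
(11, 11)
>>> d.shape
(5, 37)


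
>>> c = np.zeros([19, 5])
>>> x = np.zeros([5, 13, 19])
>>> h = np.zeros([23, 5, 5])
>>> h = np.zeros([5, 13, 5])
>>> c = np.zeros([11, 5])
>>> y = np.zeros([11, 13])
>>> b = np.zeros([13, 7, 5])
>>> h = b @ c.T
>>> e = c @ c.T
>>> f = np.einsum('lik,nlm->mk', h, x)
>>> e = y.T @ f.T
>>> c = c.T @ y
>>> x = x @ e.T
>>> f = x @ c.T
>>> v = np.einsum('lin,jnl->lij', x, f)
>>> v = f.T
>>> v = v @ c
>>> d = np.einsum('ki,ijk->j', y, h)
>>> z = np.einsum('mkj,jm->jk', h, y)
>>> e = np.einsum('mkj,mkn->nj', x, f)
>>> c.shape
(5, 13)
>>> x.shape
(5, 13, 13)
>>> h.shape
(13, 7, 11)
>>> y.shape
(11, 13)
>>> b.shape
(13, 7, 5)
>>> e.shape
(5, 13)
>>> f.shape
(5, 13, 5)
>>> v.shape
(5, 13, 13)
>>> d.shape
(7,)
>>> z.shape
(11, 7)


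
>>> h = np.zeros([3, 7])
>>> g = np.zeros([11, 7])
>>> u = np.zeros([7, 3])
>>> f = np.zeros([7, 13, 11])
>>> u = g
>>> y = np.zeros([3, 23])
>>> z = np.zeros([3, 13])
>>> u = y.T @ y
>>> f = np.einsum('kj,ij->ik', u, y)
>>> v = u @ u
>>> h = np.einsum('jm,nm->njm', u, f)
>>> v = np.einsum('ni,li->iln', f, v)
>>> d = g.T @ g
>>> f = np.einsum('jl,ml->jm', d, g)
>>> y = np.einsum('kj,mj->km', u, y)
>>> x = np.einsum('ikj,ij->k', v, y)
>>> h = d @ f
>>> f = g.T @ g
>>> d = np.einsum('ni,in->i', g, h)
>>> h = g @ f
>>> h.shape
(11, 7)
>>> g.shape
(11, 7)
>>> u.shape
(23, 23)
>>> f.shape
(7, 7)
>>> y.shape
(23, 3)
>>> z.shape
(3, 13)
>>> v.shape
(23, 23, 3)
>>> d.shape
(7,)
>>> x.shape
(23,)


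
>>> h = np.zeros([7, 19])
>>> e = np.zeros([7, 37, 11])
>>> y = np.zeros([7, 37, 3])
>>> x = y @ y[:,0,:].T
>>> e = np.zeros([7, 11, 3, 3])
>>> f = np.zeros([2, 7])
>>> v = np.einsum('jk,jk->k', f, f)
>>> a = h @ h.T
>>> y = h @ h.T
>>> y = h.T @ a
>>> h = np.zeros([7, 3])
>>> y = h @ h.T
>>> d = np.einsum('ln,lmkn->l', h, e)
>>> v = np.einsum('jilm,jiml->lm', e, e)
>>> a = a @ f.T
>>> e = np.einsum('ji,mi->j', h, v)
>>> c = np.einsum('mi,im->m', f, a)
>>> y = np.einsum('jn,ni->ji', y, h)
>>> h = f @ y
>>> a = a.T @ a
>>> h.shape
(2, 3)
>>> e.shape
(7,)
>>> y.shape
(7, 3)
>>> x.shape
(7, 37, 7)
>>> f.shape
(2, 7)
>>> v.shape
(3, 3)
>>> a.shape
(2, 2)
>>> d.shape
(7,)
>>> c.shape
(2,)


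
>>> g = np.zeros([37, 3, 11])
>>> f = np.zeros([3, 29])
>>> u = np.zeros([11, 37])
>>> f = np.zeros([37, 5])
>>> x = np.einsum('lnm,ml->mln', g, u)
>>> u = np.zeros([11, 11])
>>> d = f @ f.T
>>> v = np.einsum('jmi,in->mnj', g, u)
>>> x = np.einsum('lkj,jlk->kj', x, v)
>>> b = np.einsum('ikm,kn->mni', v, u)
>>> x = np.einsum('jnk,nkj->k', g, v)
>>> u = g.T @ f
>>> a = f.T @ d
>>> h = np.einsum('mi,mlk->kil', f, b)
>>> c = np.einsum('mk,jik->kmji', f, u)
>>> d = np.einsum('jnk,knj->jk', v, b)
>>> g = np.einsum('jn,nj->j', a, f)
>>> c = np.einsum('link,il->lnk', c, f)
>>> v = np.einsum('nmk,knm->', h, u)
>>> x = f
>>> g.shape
(5,)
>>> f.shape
(37, 5)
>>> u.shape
(11, 3, 5)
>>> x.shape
(37, 5)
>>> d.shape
(3, 37)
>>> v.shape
()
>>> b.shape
(37, 11, 3)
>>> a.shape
(5, 37)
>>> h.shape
(3, 5, 11)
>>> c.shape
(5, 11, 3)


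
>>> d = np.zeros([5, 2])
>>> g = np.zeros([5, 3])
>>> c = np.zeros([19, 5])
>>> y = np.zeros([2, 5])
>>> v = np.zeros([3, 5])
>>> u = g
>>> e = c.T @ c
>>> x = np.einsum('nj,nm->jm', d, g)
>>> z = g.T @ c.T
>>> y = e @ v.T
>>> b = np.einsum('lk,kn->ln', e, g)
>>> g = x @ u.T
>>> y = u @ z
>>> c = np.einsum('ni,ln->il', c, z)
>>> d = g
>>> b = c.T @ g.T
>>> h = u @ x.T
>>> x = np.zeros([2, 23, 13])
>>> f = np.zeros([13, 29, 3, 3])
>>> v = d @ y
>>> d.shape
(2, 5)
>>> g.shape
(2, 5)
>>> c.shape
(5, 3)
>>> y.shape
(5, 19)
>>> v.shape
(2, 19)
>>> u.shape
(5, 3)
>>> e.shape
(5, 5)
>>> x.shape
(2, 23, 13)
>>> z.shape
(3, 19)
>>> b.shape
(3, 2)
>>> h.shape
(5, 2)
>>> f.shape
(13, 29, 3, 3)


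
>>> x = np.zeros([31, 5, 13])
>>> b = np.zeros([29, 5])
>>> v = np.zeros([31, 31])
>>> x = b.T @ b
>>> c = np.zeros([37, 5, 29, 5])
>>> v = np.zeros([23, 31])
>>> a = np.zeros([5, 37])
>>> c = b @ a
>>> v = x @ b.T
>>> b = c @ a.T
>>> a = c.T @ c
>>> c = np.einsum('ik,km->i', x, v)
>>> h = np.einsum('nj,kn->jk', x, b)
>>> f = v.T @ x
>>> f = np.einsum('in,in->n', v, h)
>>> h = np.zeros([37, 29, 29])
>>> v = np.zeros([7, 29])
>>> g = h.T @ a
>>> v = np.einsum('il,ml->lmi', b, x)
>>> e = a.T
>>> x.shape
(5, 5)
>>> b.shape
(29, 5)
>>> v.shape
(5, 5, 29)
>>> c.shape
(5,)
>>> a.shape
(37, 37)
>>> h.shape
(37, 29, 29)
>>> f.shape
(29,)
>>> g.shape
(29, 29, 37)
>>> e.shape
(37, 37)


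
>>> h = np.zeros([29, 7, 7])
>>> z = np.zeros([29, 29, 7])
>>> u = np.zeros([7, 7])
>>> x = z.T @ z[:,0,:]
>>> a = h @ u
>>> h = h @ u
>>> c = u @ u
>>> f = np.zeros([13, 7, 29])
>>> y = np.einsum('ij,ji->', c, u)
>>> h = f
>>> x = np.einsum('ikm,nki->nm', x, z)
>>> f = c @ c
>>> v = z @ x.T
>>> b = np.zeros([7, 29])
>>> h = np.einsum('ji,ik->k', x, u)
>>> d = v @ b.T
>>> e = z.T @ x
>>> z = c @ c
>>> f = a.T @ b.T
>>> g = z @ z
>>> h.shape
(7,)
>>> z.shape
(7, 7)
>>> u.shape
(7, 7)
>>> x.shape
(29, 7)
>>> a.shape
(29, 7, 7)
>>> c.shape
(7, 7)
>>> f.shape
(7, 7, 7)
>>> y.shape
()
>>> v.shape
(29, 29, 29)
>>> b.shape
(7, 29)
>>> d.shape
(29, 29, 7)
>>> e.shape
(7, 29, 7)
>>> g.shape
(7, 7)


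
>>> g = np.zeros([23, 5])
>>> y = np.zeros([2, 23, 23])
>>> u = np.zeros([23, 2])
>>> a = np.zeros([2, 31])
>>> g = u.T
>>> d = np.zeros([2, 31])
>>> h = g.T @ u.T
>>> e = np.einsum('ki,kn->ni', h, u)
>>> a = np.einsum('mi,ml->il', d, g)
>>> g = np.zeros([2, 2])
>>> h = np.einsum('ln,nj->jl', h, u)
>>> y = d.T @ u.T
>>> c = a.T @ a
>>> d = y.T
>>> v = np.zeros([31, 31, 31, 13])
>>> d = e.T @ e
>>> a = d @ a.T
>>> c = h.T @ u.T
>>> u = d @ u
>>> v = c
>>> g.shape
(2, 2)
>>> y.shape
(31, 23)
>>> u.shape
(23, 2)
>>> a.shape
(23, 31)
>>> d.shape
(23, 23)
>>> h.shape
(2, 23)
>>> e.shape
(2, 23)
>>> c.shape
(23, 23)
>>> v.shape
(23, 23)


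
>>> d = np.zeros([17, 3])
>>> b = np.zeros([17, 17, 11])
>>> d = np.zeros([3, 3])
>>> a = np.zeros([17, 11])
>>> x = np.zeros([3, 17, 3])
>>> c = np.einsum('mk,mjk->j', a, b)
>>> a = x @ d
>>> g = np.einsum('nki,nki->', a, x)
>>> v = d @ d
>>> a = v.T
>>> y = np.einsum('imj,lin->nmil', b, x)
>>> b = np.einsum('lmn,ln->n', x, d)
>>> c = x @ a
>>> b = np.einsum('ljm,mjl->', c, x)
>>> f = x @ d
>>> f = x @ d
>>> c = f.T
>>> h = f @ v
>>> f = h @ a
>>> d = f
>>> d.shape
(3, 17, 3)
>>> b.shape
()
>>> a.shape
(3, 3)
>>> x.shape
(3, 17, 3)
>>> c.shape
(3, 17, 3)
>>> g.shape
()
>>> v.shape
(3, 3)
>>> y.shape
(3, 17, 17, 3)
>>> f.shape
(3, 17, 3)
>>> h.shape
(3, 17, 3)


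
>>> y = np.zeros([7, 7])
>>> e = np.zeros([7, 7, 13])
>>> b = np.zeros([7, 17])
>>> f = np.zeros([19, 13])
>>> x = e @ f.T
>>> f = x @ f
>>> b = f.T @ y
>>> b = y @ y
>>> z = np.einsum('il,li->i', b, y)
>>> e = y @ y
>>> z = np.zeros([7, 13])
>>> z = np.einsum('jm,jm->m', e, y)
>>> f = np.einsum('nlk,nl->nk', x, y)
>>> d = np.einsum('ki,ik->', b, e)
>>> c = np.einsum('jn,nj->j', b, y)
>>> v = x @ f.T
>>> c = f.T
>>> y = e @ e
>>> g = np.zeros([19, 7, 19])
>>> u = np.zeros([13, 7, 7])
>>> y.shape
(7, 7)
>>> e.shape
(7, 7)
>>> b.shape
(7, 7)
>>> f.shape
(7, 19)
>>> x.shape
(7, 7, 19)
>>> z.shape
(7,)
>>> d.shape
()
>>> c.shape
(19, 7)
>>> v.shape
(7, 7, 7)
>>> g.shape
(19, 7, 19)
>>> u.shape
(13, 7, 7)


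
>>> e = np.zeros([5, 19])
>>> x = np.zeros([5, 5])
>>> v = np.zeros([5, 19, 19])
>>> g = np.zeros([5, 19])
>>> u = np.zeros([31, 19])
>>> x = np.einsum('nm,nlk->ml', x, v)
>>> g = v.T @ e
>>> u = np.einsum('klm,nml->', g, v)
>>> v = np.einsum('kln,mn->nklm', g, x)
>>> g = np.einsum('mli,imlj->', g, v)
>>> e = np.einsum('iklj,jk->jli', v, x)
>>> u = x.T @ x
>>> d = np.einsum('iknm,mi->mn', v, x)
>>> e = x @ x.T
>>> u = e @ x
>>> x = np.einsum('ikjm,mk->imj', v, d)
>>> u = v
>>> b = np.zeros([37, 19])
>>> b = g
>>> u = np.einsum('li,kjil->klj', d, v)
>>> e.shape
(5, 5)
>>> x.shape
(19, 5, 19)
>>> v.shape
(19, 19, 19, 5)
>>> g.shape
()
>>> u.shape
(19, 5, 19)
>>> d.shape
(5, 19)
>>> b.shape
()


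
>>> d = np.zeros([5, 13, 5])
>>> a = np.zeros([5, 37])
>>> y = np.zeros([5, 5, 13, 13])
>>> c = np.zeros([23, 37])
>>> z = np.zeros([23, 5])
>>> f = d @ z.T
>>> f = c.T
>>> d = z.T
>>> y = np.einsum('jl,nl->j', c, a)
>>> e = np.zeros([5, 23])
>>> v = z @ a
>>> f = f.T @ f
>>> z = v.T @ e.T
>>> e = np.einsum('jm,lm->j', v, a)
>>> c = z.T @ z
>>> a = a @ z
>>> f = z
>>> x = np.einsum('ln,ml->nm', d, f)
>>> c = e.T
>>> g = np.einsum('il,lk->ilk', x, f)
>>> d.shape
(5, 23)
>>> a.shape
(5, 5)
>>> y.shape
(23,)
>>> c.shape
(23,)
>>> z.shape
(37, 5)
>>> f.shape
(37, 5)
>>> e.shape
(23,)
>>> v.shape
(23, 37)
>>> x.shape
(23, 37)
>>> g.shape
(23, 37, 5)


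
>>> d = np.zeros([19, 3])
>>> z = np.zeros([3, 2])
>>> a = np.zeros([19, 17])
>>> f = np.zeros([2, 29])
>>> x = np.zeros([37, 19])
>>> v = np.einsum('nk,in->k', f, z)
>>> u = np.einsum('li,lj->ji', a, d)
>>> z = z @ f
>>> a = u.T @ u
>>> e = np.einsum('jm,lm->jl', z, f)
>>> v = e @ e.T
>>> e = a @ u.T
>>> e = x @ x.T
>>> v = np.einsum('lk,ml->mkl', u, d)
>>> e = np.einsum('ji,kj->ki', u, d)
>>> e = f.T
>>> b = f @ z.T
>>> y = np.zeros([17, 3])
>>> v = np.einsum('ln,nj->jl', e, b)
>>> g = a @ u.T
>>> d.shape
(19, 3)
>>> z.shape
(3, 29)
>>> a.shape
(17, 17)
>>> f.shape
(2, 29)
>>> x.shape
(37, 19)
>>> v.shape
(3, 29)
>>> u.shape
(3, 17)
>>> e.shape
(29, 2)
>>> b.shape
(2, 3)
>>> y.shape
(17, 3)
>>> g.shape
(17, 3)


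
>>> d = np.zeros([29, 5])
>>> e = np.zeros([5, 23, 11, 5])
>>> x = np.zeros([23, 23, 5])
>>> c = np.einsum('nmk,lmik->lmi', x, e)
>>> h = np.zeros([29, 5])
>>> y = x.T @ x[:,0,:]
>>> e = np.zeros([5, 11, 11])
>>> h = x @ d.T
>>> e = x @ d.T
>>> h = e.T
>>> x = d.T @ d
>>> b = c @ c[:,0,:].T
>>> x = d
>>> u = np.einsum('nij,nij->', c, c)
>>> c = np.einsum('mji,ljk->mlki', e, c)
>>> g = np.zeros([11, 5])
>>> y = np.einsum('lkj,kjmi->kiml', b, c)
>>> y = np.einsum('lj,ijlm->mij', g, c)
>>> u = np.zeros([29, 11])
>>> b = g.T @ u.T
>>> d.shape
(29, 5)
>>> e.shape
(23, 23, 29)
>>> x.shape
(29, 5)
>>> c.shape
(23, 5, 11, 29)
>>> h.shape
(29, 23, 23)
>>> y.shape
(29, 23, 5)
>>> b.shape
(5, 29)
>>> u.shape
(29, 11)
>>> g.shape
(11, 5)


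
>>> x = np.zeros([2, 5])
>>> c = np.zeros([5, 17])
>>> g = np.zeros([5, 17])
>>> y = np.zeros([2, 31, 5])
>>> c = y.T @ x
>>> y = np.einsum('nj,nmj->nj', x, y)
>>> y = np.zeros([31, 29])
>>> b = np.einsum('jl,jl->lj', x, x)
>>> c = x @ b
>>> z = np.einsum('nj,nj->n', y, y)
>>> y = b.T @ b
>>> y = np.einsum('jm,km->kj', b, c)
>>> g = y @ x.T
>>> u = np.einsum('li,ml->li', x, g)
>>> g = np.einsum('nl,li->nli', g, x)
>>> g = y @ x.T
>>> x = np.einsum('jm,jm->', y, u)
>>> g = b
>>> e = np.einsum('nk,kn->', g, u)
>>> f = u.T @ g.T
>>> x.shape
()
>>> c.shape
(2, 2)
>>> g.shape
(5, 2)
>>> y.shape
(2, 5)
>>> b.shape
(5, 2)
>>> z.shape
(31,)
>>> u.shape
(2, 5)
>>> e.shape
()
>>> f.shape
(5, 5)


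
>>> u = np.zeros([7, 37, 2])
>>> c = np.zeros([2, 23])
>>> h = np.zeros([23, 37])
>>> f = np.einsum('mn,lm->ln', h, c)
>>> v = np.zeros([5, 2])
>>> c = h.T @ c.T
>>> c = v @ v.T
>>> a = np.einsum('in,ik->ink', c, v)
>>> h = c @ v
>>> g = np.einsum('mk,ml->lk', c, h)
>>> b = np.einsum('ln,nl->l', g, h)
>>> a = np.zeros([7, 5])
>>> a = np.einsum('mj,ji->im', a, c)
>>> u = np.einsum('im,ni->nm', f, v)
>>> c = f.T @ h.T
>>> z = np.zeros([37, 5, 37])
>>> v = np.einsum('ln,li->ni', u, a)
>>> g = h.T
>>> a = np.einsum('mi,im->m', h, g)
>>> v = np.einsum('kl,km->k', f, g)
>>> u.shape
(5, 37)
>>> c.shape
(37, 5)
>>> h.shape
(5, 2)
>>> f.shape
(2, 37)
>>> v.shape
(2,)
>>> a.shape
(5,)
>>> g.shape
(2, 5)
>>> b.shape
(2,)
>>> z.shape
(37, 5, 37)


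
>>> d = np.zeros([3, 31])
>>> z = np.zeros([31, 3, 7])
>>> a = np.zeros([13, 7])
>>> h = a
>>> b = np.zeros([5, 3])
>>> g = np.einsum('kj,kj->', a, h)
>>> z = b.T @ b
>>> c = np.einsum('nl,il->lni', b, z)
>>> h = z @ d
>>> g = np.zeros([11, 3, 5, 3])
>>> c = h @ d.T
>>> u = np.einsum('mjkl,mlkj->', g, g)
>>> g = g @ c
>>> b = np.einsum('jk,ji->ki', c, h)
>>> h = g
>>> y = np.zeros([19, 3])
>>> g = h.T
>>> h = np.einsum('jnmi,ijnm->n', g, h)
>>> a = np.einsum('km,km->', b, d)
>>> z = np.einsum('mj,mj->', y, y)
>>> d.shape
(3, 31)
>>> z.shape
()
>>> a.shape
()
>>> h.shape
(5,)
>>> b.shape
(3, 31)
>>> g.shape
(3, 5, 3, 11)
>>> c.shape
(3, 3)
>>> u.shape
()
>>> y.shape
(19, 3)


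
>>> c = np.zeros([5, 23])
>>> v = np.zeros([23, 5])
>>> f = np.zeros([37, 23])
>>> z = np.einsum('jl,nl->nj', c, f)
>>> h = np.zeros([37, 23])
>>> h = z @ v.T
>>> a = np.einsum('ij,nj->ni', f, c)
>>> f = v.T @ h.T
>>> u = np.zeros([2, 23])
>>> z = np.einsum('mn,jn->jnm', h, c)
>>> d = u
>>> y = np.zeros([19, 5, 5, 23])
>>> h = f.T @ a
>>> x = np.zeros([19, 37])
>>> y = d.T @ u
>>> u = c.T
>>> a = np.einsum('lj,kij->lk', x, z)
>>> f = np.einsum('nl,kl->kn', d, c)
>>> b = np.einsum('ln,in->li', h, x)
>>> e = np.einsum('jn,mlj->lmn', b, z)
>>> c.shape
(5, 23)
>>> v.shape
(23, 5)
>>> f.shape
(5, 2)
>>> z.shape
(5, 23, 37)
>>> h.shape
(37, 37)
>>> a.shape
(19, 5)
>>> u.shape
(23, 5)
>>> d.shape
(2, 23)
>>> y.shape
(23, 23)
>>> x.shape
(19, 37)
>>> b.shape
(37, 19)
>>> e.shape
(23, 5, 19)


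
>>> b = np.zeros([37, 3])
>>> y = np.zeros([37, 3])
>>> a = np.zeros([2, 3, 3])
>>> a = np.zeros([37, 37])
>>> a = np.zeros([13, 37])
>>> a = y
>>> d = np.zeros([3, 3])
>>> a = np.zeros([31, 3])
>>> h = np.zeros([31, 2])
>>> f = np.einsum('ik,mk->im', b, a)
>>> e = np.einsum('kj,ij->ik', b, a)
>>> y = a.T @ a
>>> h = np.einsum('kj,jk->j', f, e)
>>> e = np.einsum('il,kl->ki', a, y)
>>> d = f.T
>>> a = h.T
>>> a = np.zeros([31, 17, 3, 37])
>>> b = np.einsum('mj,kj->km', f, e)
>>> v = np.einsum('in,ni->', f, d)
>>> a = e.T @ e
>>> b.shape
(3, 37)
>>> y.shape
(3, 3)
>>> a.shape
(31, 31)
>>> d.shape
(31, 37)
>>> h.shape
(31,)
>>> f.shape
(37, 31)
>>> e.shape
(3, 31)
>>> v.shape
()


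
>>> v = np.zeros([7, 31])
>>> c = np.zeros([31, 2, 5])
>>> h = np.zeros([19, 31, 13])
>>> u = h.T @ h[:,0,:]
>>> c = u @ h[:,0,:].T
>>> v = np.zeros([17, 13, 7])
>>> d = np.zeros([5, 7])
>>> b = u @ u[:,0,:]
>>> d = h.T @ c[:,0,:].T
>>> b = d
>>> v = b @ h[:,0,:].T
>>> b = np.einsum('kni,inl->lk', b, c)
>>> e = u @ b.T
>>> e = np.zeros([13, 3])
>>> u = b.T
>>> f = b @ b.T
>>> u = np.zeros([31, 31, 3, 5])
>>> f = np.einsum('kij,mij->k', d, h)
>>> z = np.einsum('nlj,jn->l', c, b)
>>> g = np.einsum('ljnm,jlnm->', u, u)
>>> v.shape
(13, 31, 19)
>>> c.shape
(13, 31, 19)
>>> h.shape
(19, 31, 13)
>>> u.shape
(31, 31, 3, 5)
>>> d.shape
(13, 31, 13)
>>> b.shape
(19, 13)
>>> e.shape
(13, 3)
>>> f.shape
(13,)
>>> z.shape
(31,)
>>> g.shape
()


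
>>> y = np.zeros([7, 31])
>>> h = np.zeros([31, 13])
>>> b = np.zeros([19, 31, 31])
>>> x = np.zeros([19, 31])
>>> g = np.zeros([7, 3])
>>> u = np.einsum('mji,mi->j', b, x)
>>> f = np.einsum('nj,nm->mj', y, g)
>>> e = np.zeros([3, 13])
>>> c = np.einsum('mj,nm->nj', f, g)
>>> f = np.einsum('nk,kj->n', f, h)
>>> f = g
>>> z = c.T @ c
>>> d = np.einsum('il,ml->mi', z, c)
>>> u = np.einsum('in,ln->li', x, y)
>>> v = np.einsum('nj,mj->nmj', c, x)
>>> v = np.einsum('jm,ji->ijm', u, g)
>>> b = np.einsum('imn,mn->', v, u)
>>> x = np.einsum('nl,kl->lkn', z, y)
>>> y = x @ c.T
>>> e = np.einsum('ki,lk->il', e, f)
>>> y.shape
(31, 7, 7)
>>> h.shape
(31, 13)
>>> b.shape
()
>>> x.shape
(31, 7, 31)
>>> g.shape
(7, 3)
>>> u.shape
(7, 19)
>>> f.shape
(7, 3)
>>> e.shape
(13, 7)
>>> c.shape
(7, 31)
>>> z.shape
(31, 31)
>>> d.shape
(7, 31)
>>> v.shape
(3, 7, 19)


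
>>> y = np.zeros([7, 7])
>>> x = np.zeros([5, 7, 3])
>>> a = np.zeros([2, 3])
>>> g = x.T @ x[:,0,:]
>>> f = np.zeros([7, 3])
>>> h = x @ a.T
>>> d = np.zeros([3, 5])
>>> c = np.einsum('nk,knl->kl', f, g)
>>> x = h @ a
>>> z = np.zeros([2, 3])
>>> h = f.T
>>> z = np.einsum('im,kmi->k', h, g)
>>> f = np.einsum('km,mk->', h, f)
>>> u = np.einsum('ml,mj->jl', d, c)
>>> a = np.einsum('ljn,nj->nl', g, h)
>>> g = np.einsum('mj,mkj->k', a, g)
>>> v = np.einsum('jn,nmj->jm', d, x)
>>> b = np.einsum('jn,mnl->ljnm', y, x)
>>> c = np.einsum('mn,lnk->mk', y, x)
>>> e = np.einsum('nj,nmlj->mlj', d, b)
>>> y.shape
(7, 7)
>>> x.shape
(5, 7, 3)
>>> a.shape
(3, 3)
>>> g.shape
(7,)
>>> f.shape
()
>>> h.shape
(3, 7)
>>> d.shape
(3, 5)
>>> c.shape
(7, 3)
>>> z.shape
(3,)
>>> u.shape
(3, 5)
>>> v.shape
(3, 7)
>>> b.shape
(3, 7, 7, 5)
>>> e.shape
(7, 7, 5)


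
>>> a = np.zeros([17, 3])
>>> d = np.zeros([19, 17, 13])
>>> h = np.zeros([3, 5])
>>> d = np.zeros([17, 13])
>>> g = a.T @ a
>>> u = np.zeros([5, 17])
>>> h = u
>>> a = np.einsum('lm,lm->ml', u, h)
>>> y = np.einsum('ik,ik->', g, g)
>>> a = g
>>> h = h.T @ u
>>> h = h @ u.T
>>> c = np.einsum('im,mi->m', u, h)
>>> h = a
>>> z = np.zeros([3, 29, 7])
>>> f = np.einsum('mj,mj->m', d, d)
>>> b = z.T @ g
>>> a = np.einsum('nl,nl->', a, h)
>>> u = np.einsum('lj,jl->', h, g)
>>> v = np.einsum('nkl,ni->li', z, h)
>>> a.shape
()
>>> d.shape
(17, 13)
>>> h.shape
(3, 3)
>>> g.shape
(3, 3)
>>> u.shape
()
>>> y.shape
()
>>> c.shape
(17,)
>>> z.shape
(3, 29, 7)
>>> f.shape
(17,)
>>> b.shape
(7, 29, 3)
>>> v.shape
(7, 3)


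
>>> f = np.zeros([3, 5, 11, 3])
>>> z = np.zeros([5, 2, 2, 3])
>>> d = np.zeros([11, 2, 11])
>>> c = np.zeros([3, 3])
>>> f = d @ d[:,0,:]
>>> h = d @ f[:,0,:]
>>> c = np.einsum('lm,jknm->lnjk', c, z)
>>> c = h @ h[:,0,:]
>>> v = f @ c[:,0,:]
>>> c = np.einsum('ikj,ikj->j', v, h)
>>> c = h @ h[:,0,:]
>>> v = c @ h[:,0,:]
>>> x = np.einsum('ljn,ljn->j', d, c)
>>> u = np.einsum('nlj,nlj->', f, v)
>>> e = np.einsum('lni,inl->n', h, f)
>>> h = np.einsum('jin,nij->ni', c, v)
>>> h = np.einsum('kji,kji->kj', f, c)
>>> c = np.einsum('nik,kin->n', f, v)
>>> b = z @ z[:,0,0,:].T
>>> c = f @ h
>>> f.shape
(11, 2, 11)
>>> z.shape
(5, 2, 2, 3)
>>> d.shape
(11, 2, 11)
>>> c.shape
(11, 2, 2)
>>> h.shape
(11, 2)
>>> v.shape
(11, 2, 11)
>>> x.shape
(2,)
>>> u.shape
()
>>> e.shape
(2,)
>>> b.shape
(5, 2, 2, 5)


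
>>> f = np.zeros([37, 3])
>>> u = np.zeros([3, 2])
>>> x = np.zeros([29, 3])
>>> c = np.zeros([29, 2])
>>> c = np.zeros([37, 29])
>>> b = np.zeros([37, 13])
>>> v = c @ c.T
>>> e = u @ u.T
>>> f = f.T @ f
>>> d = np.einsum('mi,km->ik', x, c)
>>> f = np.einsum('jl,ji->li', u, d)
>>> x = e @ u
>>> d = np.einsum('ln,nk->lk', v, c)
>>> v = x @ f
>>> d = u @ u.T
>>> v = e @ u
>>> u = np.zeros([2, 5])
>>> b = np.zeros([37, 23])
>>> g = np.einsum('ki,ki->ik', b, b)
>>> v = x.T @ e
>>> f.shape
(2, 37)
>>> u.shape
(2, 5)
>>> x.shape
(3, 2)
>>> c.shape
(37, 29)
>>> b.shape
(37, 23)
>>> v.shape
(2, 3)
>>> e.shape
(3, 3)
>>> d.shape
(3, 3)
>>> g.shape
(23, 37)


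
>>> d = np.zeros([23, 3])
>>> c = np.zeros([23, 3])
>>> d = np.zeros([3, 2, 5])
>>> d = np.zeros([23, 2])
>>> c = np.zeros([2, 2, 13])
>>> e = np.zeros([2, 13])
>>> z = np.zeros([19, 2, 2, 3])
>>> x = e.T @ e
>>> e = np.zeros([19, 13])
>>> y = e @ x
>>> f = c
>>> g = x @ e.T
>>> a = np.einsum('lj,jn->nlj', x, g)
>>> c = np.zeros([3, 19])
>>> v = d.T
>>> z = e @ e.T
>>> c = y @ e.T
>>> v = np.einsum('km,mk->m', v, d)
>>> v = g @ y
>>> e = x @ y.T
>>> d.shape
(23, 2)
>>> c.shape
(19, 19)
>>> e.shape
(13, 19)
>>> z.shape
(19, 19)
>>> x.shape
(13, 13)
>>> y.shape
(19, 13)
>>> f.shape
(2, 2, 13)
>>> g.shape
(13, 19)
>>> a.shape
(19, 13, 13)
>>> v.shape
(13, 13)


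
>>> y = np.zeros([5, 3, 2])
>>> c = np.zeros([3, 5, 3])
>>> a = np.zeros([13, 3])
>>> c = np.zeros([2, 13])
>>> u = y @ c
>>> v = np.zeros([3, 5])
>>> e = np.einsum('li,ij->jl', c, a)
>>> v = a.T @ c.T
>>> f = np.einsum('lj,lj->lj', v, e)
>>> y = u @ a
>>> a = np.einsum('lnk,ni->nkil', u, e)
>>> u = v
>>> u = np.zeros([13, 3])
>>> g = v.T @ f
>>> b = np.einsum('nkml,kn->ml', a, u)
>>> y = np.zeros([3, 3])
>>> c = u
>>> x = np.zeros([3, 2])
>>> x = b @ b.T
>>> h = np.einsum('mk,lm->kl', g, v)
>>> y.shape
(3, 3)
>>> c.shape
(13, 3)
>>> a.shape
(3, 13, 2, 5)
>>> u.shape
(13, 3)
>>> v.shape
(3, 2)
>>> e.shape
(3, 2)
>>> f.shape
(3, 2)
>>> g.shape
(2, 2)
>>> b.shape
(2, 5)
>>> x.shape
(2, 2)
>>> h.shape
(2, 3)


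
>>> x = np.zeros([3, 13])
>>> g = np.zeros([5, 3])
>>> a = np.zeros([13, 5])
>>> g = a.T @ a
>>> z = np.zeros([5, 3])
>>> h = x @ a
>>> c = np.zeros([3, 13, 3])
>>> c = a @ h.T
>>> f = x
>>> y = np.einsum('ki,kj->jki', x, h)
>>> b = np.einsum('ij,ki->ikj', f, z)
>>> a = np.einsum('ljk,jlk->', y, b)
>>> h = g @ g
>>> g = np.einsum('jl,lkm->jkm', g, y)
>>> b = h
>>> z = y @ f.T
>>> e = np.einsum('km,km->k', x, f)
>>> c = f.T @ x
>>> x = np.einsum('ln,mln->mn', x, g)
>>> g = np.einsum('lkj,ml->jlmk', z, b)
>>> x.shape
(5, 13)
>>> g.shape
(3, 5, 5, 3)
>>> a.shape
()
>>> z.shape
(5, 3, 3)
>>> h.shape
(5, 5)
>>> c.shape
(13, 13)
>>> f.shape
(3, 13)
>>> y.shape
(5, 3, 13)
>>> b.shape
(5, 5)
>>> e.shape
(3,)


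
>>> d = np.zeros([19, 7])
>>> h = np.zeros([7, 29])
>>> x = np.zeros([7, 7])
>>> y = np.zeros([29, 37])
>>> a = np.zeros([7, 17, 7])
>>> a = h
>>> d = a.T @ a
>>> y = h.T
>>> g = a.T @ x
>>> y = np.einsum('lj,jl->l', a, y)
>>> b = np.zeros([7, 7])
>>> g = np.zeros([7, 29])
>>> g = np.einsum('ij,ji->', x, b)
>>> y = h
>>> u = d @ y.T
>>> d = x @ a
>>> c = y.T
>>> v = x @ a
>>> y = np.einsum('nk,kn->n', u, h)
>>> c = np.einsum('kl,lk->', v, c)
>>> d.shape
(7, 29)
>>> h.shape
(7, 29)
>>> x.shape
(7, 7)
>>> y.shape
(29,)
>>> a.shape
(7, 29)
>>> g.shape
()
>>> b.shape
(7, 7)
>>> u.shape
(29, 7)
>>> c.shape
()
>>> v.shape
(7, 29)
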